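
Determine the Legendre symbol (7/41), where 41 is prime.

Reciprocity: 7 ≡ 3 and 41 ≡ 1 (mod 4), so (7/41) = +(41/7).
Reduce top mod 7: now compute (6/7).
Pull out 2: since 7 ≡ 7 (mod 8), (2/7) = +1.
Reciprocity: 3 ≡ 3 and 7 ≡ 3 (mod 4), so (3/7) = −(7/3).
Reduce top mod 3: now compute (1/3).
Reached (1/3) = 1. Collecting the sign flips along the way, the symbol is -1.

-1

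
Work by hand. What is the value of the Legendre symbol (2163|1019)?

1

Euler's criterion: (2163/1019) ≡ 125^509 (mod 1019).
125^2 ≡ 340 (mod 1019)
125^4 ≡ 453 (mod 1019)
125^8 ≡ 390 (mod 1019)
125^16 ≡ 269 (mod 1019)
125^32 ≡ 12 (mod 1019)
125^64 ≡ 144 (mod 1019)
125^128 ≡ 356 (mod 1019)
125^256 ≡ 380 (mod 1019)
125^509 = 125^(256+128+64+32+16+8+4+1) ≡ 1 (mod 1019).
Result is 1, so (2163/1019) = 1.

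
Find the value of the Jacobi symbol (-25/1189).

First reduce: -25 ≡ 1164 (mod 1189).
Pull out 2^2: since 1189 ≡ 5 (mod 8), (2/1189) = -1, so (2/1189)^2 = +1.
Reciprocity: 291 ≡ 3 and 1189 ≡ 1 (mod 4), so (291/1189) = +(1189/291).
Reduce top mod 291: now compute (25/291).
Reciprocity: 25 ≡ 1 and 291 ≡ 3 (mod 4), so (25/291) = +(291/25).
Reduce top mod 25: now compute (16/25).
Pull out 2^4: since 25 ≡ 1 (mod 8), (2/25) = +1, so (2/25)^4 = +1.
Reached (1/25) = 1. Collecting the sign flips along the way, the symbol is +1.

1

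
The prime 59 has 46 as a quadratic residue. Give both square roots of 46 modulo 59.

20, 39

Since 59 ≡ 3 (mod 4), a square root of 46 is 46^((59+1)/4) = 46^15 mod 59.
Repeated squaring: 46^2≡51, 46^4≡5, 46^8≡25 (mod 59).
46^15 = 46^(8+4+2+1) ≡ 20 (mod 59).
Check: 20² = 400 ≡ 46 (mod 59). The two roots are 20 and 39.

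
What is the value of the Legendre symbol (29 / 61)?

-1

Reciprocity: 29 ≡ 1 and 61 ≡ 1 (mod 4), so (29/61) = +(61/29).
Reduce top mod 29: now compute (3/29).
Reciprocity: 3 ≡ 3 and 29 ≡ 1 (mod 4), so (3/29) = +(29/3).
Reduce top mod 3: now compute (2/3).
Pull out 2: since 3 ≡ 3 (mod 8), (2/3) = -1.
Reached (1/3) = 1. Collecting the sign flips along the way, the symbol is -1.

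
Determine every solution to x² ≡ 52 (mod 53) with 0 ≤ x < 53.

53 ≡ 1 (mod 4), so we find a root by search.
Trying successive values, 23² = 529 ≡ 52 (mod 53). The other root is 53 − 23 = 30.

23, 30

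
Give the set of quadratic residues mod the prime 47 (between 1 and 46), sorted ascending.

1,2,3,4,6,7,8,9,12,14,16,17,18,21,24,25,27,28,32,34,36,37,42

Square k = 1,…,23 (k and 47−k give the same square):
1²=1, 2²=4, 3²=9, 4²=16, 5²=25, 6²=36, 7²≡2, 8²≡17, 9²≡34, 10²≡6, 11²≡27, 12²≡3, 13²≡28, 14²≡8, 15²≡37, 16²≡21, 17²≡7, 18²≡42, 19²≡32, 20²≡24, 21²≡18, 22²≡14, 23²≡12 (mod 47).
So the quadratic residues mod 47 are {1, 2, 3, 4, 6, 7, 8, 9, 12, 14, 16, 17, 18, 21, 24, 25, 27, 28, 32, 34, 36, 37, 42}.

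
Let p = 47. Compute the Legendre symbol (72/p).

First reduce: 72 ≡ 25 (mod 47).
Reciprocity: 25 ≡ 1 and 47 ≡ 3 (mod 4), so (25/47) = +(47/25).
Reduce top mod 25: now compute (22/25).
Pull out 2: since 25 ≡ 1 (mod 8), (2/25) = +1.
Reciprocity: 11 ≡ 3 and 25 ≡ 1 (mod 4), so (11/25) = +(25/11).
Reduce top mod 11: now compute (3/11).
Reciprocity: 3 ≡ 3 and 11 ≡ 3 (mod 4), so (3/11) = −(11/3).
Reduce top mod 3: now compute (2/3).
Pull out 2: since 3 ≡ 3 (mod 8), (2/3) = -1.
Reached (1/3) = 1. Collecting the sign flips along the way, the symbol is +1.

1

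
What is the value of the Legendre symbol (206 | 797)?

-1

Pull out 2: since 797 ≡ 5 (mod 8), (2/797) = -1.
Reciprocity: 103 ≡ 3 and 797 ≡ 1 (mod 4), so (103/797) = +(797/103).
Reduce top mod 103: now compute (76/103).
Pull out 2^2: since 103 ≡ 7 (mod 8), (2/103) = +1, so (2/103)^2 = +1.
Reciprocity: 19 ≡ 3 and 103 ≡ 3 (mod 4), so (19/103) = −(103/19).
Reduce top mod 19: now compute (8/19).
Pull out 2^3: since 19 ≡ 3 (mod 8), (2/19) = -1, so (2/19)^3 = -1.
Reached (1/19) = 1. Collecting the sign flips along the way, the symbol is -1.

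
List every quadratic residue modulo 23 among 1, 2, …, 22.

1, 2, 3, 4, 6, 8, 9, 12, 13, 16, 18

Square k = 1,…,11 (k and 23−k give the same square):
1²=1, 2²=4, 3²=9, 4²=16, 5²≡2, 6²≡13, 7²≡3, 8²≡18, 9²≡12, 10²≡8, 11²≡6 (mod 23).
So the quadratic residues mod 23 are {1, 2, 3, 4, 6, 8, 9, 12, 13, 16, 18}.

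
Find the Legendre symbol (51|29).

First reduce: 51 ≡ 22 (mod 29).
Pull out 2: since 29 ≡ 5 (mod 8), (2/29) = -1.
Reciprocity: 11 ≡ 3 and 29 ≡ 1 (mod 4), so (11/29) = +(29/11).
Reduce top mod 11: now compute (7/11).
Reciprocity: 7 ≡ 3 and 11 ≡ 3 (mod 4), so (7/11) = −(11/7).
Reduce top mod 7: now compute (4/7).
Pull out 2^2: since 7 ≡ 7 (mod 8), (2/7) = +1, so (2/7)^2 = +1.
Reached (1/7) = 1. Collecting the sign flips along the way, the symbol is +1.

1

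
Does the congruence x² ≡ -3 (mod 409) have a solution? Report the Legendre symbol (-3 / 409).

1

First reduce: -3 ≡ 406 (mod 409).
Pull out 2: since 409 ≡ 1 (mod 8), (2/409) = +1.
Reciprocity: 203 ≡ 3 and 409 ≡ 1 (mod 4), so (203/409) = +(409/203).
Reduce top mod 203: now compute (3/203).
Reciprocity: 3 ≡ 3 and 203 ≡ 3 (mod 4), so (3/203) = −(203/3).
Reduce top mod 3: now compute (2/3).
Pull out 2: since 3 ≡ 3 (mod 8), (2/3) = -1.
Reached (1/3) = 1. Collecting the sign flips along the way, the symbol is +1.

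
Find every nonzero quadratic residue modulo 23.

1, 2, 3, 4, 6, 8, 9, 12, 13, 16, 18

Square k = 1,…,11 (k and 23−k give the same square):
1²=1, 2²=4, 3²=9, 4²=16, 5²≡2, 6²≡13, 7²≡3, 8²≡18, 9²≡12, 10²≡8, 11²≡6 (mod 23).
So the quadratic residues mod 23 are {1, 2, 3, 4, 6, 8, 9, 12, 13, 16, 18}.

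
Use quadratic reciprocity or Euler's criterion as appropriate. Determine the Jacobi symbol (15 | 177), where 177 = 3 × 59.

0

Reciprocity: 15 ≡ 3 and 177 ≡ 1 (mod 4), so (15/177) = +(177/15).
Reduce top mod 15: now compute (12/15).
Pull out 2^2: since 15 ≡ 7 (mod 8), (2/15) = +1, so (2/15)^2 = +1.
Reciprocity: 3 ≡ 3 and 15 ≡ 3 (mod 4), so (3/15) = −(15/3).
Reduce top mod 3: now compute (0/3).
Top reduces to 0: gcd > 1, so the symbol is 0.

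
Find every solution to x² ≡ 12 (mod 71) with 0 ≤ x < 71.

Since 71 ≡ 3 (mod 4), a square root of 12 is 12^((71+1)/4) = 12^18 mod 71.
Repeated squaring: 12^2≡2, 12^4≡4, 12^8≡16, 12^16≡43 (mod 71).
12^18 = 12^(16+2) ≡ 15 (mod 71).
Check: 15² = 225 ≡ 12 (mod 71). The two roots are 15 and 56.

15, 56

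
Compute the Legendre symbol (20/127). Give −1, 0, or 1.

-1

Euler's criterion: (20/127) ≡ 20^63 (mod 127).
20^2 ≡ 19 (mod 127)
20^4 ≡ 107 (mod 127)
20^8 ≡ 19 (mod 127)
20^16 ≡ 107 (mod 127)
20^32 ≡ 19 (mod 127)
20^63 = 20^(32+16+8+4+2+1) ≡ 126 (mod 127).
Result is 126 ≡ −1, so (20/127) = −1.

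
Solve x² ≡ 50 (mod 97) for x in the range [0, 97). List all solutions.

27, 70

97 ≡ 1 (mod 4), so we find a root by search.
Trying successive values, 27² = 729 ≡ 50 (mod 97). The other root is 97 − 27 = 70.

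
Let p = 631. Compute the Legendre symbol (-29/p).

-1

First reduce: -29 ≡ 602 (mod 631).
Pull out 2: since 631 ≡ 7 (mod 8), (2/631) = +1.
Reciprocity: 301 ≡ 1 and 631 ≡ 3 (mod 4), so (301/631) = +(631/301).
Reduce top mod 301: now compute (29/301).
Reciprocity: 29 ≡ 1 and 301 ≡ 1 (mod 4), so (29/301) = +(301/29).
Reduce top mod 29: now compute (11/29).
Reciprocity: 11 ≡ 3 and 29 ≡ 1 (mod 4), so (11/29) = +(29/11).
Reduce top mod 11: now compute (7/11).
Reciprocity: 7 ≡ 3 and 11 ≡ 3 (mod 4), so (7/11) = −(11/7).
Reduce top mod 7: now compute (4/7).
Pull out 2^2: since 7 ≡ 7 (mod 8), (2/7) = +1, so (2/7)^2 = +1.
Reached (1/7) = 1. Collecting the sign flips along the way, the symbol is -1.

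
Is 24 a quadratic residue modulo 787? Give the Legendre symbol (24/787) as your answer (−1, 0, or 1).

Pull out 2^3: since 787 ≡ 3 (mod 8), (2/787) = -1, so (2/787)^3 = -1.
Reciprocity: 3 ≡ 3 and 787 ≡ 3 (mod 4), so (3/787) = −(787/3).
Reduce top mod 3: now compute (1/3).
Reached (1/3) = 1. Collecting the sign flips along the way, the symbol is +1.

1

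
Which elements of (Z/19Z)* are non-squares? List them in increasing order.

Square k = 1,…,9 (k and 19−k give the same square):
1²=1, 2²=4, 3²=9, 4²=16, 5²≡6, 6²≡17, 7²≡11, 8²≡7, 9²≡5 (mod 19).
The residues are {1, 4, 5, 6, 7, 9, 11, 16, 17}; the non-residues are the remaining 9 nonzero classes.

2, 3, 8, 10, 12, 13, 14, 15, 18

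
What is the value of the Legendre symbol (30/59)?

-1

Pull out 2: since 59 ≡ 3 (mod 8), (2/59) = -1.
Reciprocity: 15 ≡ 3 and 59 ≡ 3 (mod 4), so (15/59) = −(59/15).
Reduce top mod 15: now compute (14/15).
Pull out 2: since 15 ≡ 7 (mod 8), (2/15) = +1.
Reciprocity: 7 ≡ 3 and 15 ≡ 3 (mod 4), so (7/15) = −(15/7).
Reduce top mod 7: now compute (1/7).
Reached (1/7) = 1. Collecting the sign flips along the way, the symbol is -1.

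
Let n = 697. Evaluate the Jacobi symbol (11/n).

1

Reciprocity: 11 ≡ 3 and 697 ≡ 1 (mod 4), so (11/697) = +(697/11).
Reduce top mod 11: now compute (4/11).
Pull out 2^2: since 11 ≡ 3 (mod 8), (2/11) = -1, so (2/11)^2 = +1.
Reached (1/11) = 1. Collecting the sign flips along the way, the symbol is +1.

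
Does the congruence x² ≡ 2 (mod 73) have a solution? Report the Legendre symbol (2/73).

Pull out 2: since 73 ≡ 1 (mod 8), (2/73) = +1.
Reached (1/73) = 1. Collecting the sign flips along the way, the symbol is +1.

1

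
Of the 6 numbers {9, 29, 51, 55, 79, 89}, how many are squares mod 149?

(9/149) = +1 → QR.
(29/149) = +1 → QR.
(51/149) = -1 → non-residue.
(55/149) = -1 → non-residue.
(79/149) = -1 → non-residue.
(89/149) = -1 → non-residue.
Total quadratic residues among the 6: 2.

2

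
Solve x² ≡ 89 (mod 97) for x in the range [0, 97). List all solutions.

34, 63

97 ≡ 1 (mod 4), so we find a root by search.
Trying successive values, 34² = 1156 ≡ 89 (mod 97). The other root is 97 − 34 = 63.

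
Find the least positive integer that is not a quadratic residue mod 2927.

(2/2927) = +1, so 2 is a residue.
(3/2927) = +1, so 3 is a residue.
(4/2927) = +1, so 4 is a residue.
(5/2927) = −1, so 5 is the smallest positive non-residue mod 2927.

5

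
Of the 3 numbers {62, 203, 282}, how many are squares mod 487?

(62/487) = +1 → QR.
(203/487) = -1 → non-residue.
(282/487) = +1 → QR.
Total quadratic residues among the 3: 2.

2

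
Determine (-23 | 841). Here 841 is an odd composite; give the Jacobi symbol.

First reduce: -23 ≡ 818 (mod 841).
Pull out 2: since 841 ≡ 1 (mod 8), (2/841) = +1.
Reciprocity: 409 ≡ 1 and 841 ≡ 1 (mod 4), so (409/841) = +(841/409).
Reduce top mod 409: now compute (23/409).
Reciprocity: 23 ≡ 3 and 409 ≡ 1 (mod 4), so (23/409) = +(409/23).
Reduce top mod 23: now compute (18/23).
Pull out 2: since 23 ≡ 7 (mod 8), (2/23) = +1.
Reciprocity: 9 ≡ 1 and 23 ≡ 3 (mod 4), so (9/23) = +(23/9).
Reduce top mod 9: now compute (5/9).
Reciprocity: 5 ≡ 1 and 9 ≡ 1 (mod 4), so (5/9) = +(9/5).
Reduce top mod 5: now compute (4/5).
Pull out 2^2: since 5 ≡ 5 (mod 8), (2/5) = -1, so (2/5)^2 = +1.
Reached (1/5) = 1. Collecting the sign flips along the way, the symbol is +1.

1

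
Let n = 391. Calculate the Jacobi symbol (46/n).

Pull out 2: since 391 ≡ 7 (mod 8), (2/391) = +1.
Reciprocity: 23 ≡ 3 and 391 ≡ 3 (mod 4), so (23/391) = −(391/23).
Reduce top mod 23: now compute (0/23).
Top reduces to 0: gcd > 1, so the symbol is 0.

0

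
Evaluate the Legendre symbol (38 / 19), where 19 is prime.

0

First reduce: 38 ≡ 0 (mod 19).
Top reduces to 0: gcd > 1, so the symbol is 0.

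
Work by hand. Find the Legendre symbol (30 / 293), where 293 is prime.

-1

Euler's criterion: (30/293) ≡ 30^146 (mod 293).
30^2 ≡ 21 (mod 293)
30^4 ≡ 148 (mod 293)
30^8 ≡ 222 (mod 293)
30^16 ≡ 60 (mod 293)
30^32 ≡ 84 (mod 293)
30^64 ≡ 24 (mod 293)
30^128 ≡ 283 (mod 293)
30^146 = 30^(128+16+2) ≡ 292 (mod 293).
Result is 292 ≡ −1, so (30/293) = −1.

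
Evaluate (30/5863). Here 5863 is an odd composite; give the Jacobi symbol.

Pull out 2: since 5863 ≡ 7 (mod 8), (2/5863) = +1.
Reciprocity: 15 ≡ 3 and 5863 ≡ 3 (mod 4), so (15/5863) = −(5863/15).
Reduce top mod 15: now compute (13/15).
Reciprocity: 13 ≡ 1 and 15 ≡ 3 (mod 4), so (13/15) = +(15/13).
Reduce top mod 13: now compute (2/13).
Pull out 2: since 13 ≡ 5 (mod 8), (2/13) = -1.
Reached (1/13) = 1. Collecting the sign flips along the way, the symbol is +1.

1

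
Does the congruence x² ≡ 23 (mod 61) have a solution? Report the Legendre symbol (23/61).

-1

Reciprocity: 23 ≡ 3 and 61 ≡ 1 (mod 4), so (23/61) = +(61/23).
Reduce top mod 23: now compute (15/23).
Reciprocity: 15 ≡ 3 and 23 ≡ 3 (mod 4), so (15/23) = −(23/15).
Reduce top mod 15: now compute (8/15).
Pull out 2^3: since 15 ≡ 7 (mod 8), (2/15) = +1, so (2/15)^3 = +1.
Reached (1/15) = 1. Collecting the sign flips along the way, the symbol is -1.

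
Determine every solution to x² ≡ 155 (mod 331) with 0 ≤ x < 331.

Since 331 ≡ 3 (mod 4), a square root of 155 is 155^((331+1)/4) = 155^83 mod 331.
Repeated squaring: 155^2≡193, 155^4≡177, 155^8≡215, 155^16≡216, 155^32≡316, 155^64≡225 (mod 331).
155^83 = 155^(64+16+2+1) ≡ 157 (mod 331).
Check: 157² = 24649 ≡ 155 (mod 331). The two roots are 157 and 174.

157, 174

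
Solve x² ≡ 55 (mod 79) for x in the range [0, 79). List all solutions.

23, 56

Since 79 ≡ 3 (mod 4), a square root of 55 is 55^((79+1)/4) = 55^20 mod 79.
Repeated squaring: 55^2≡23, 55^4≡55, 55^8≡23, 55^16≡55 (mod 79).
55^20 = 55^(16+4) ≡ 23 (mod 79).
Check: 23² = 529 ≡ 55 (mod 79). The two roots are 23 and 56.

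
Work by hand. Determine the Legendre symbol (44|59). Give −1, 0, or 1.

Pull out 2^2: since 59 ≡ 3 (mod 8), (2/59) = -1, so (2/59)^2 = +1.
Reciprocity: 11 ≡ 3 and 59 ≡ 3 (mod 4), so (11/59) = −(59/11).
Reduce top mod 11: now compute (4/11).
Pull out 2^2: since 11 ≡ 3 (mod 8), (2/11) = -1, so (2/11)^2 = +1.
Reached (1/11) = 1. Collecting the sign flips along the way, the symbol is -1.

-1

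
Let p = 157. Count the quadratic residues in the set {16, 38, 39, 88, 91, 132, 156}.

4

(16/157) = +1 → QR.
(38/157) = -1 → non-residue.
(39/157) = +1 → QR.
(88/157) = -1 → non-residue.
(91/157) = -1 → non-residue.
(132/157) = +1 → QR.
(156/157) = +1 → QR.
Total quadratic residues among the 7: 4.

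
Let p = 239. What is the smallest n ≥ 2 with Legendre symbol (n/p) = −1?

7

(2/239) = +1, so 2 is a residue.
(3/239) = +1, so 3 is a residue.
(4/239) = +1, so 4 is a residue.
(5/239) = +1, so 5 is a residue.
(6/239) = +1, so 6 is a residue.
(7/239) = −1, so 7 is the smallest positive non-residue mod 239.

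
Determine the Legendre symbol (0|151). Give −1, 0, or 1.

0

Top reduces to 0: gcd > 1, so the symbol is 0.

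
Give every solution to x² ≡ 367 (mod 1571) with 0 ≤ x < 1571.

440, 1131

Since 1571 ≡ 3 (mod 4), a square root of 367 is 367^((1571+1)/4) = 367^393 mod 1571.
Repeated squaring: 367^2≡1154, 367^4≡1079, 367^8≡130, 367^16≡1190, 367^32≡629, 367^64≡1320, 367^128≡161, 367^256≡785 (mod 1571).
367^393 = 367^(256+128+8+1) ≡ 440 (mod 1571).
Check: 440² = 193600 ≡ 367 (mod 1571). The two roots are 440 and 1131.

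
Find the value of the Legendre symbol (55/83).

-1

Reciprocity: 55 ≡ 3 and 83 ≡ 3 (mod 4), so (55/83) = −(83/55).
Reduce top mod 55: now compute (28/55).
Pull out 2^2: since 55 ≡ 7 (mod 8), (2/55) = +1, so (2/55)^2 = +1.
Reciprocity: 7 ≡ 3 and 55 ≡ 3 (mod 4), so (7/55) = −(55/7).
Reduce top mod 7: now compute (6/7).
Pull out 2: since 7 ≡ 7 (mod 8), (2/7) = +1.
Reciprocity: 3 ≡ 3 and 7 ≡ 3 (mod 4), so (3/7) = −(7/3).
Reduce top mod 3: now compute (1/3).
Reached (1/3) = 1. Collecting the sign flips along the way, the symbol is -1.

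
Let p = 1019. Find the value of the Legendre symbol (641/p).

Reciprocity: 641 ≡ 1 and 1019 ≡ 3 (mod 4), so (641/1019) = +(1019/641).
Reduce top mod 641: now compute (378/641).
Pull out 2: since 641 ≡ 1 (mod 8), (2/641) = +1.
Reciprocity: 189 ≡ 1 and 641 ≡ 1 (mod 4), so (189/641) = +(641/189).
Reduce top mod 189: now compute (74/189).
Pull out 2: since 189 ≡ 5 (mod 8), (2/189) = -1.
Reciprocity: 37 ≡ 1 and 189 ≡ 1 (mod 4), so (37/189) = +(189/37).
Reduce top mod 37: now compute (4/37).
Pull out 2^2: since 37 ≡ 5 (mod 8), (2/37) = -1, so (2/37)^2 = +1.
Reached (1/37) = 1. Collecting the sign flips along the way, the symbol is -1.

-1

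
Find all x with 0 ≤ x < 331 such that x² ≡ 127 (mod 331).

69, 262

Since 331 ≡ 3 (mod 4), a square root of 127 is 127^((331+1)/4) = 127^83 mod 331.
Repeated squaring: 127^2≡241, 127^4≡156, 127^8≡173, 127^16≡139, 127^32≡123, 127^64≡234 (mod 331).
127^83 = 127^(64+16+2+1) ≡ 69 (mod 331).
Check: 69² = 4761 ≡ 127 (mod 331). The two roots are 69 and 262.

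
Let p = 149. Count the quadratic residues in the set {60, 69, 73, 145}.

3

(60/149) = -1 → non-residue.
(69/149) = +1 → QR.
(73/149) = +1 → QR.
(145/149) = +1 → QR.
Total quadratic residues among the 4: 3.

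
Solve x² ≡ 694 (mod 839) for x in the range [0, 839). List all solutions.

Since 839 ≡ 3 (mod 4), a square root of 694 is 694^((839+1)/4) = 694^210 mod 839.
Repeated squaring: 694^2≡50, 694^4≡822, 694^8≡289, 694^16≡460, 694^32≡172, 694^64≡219, 694^128≡138 (mod 839).
694^210 = 694^(128+64+16+2) ≡ 373 (mod 839).
Check: 373² = 139129 ≡ 694 (mod 839). The two roots are 373 and 466.

373, 466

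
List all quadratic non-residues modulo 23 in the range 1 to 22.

Square k = 1,…,11 (k and 23−k give the same square):
1²=1, 2²=4, 3²=9, 4²=16, 5²≡2, 6²≡13, 7²≡3, 8²≡18, 9²≡12, 10²≡8, 11²≡6 (mod 23).
The residues are {1, 2, 3, 4, 6, 8, 9, 12, 13, 16, 18}; the non-residues are the remaining 11 nonzero classes.

5 7 10 11 14 15 17 19 20 21 22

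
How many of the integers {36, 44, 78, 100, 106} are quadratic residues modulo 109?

4

(36/109) = +1 → QR.
(44/109) = -1 → non-residue.
(78/109) = +1 → QR.
(100/109) = +1 → QR.
(106/109) = +1 → QR.
Total quadratic residues among the 5: 4.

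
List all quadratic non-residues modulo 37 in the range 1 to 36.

Square k = 1,…,18 (k and 37−k give the same square):
1²=1, 2²=4, 3²=9, 4²=16, 5²=25, 6²=36, 7²≡12, 8²≡27, 9²≡7, 10²≡26, 11²≡10, 12²≡33, 13²≡21, 14²≡11, 15²≡3, 16²≡34, 17²≡30, 18²≡28 (mod 37).
The residues are {1, 3, 4, 7, 9, 10, 11, 12, 16, 21, 25, 26, 27, 28, 30, 33, 34, 36}; the non-residues are the remaining 18 nonzero classes.

2,5,6,8,13,14,15,17,18,19,20,22,23,24,29,31,32,35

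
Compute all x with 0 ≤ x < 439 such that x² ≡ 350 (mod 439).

204, 235

Since 439 ≡ 3 (mod 4), a square root of 350 is 350^((439+1)/4) = 350^110 mod 439.
Repeated squaring: 350^2≡19, 350^4≡361, 350^8≡377, 350^16≡332, 350^32≡35, 350^64≡347 (mod 439).
350^110 = 350^(64+32+8+4+2) ≡ 204 (mod 439).
Check: 204² = 41616 ≡ 350 (mod 439). The two roots are 204 and 235.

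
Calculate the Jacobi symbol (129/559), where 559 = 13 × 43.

0

Reciprocity: 129 ≡ 1 and 559 ≡ 3 (mod 4), so (129/559) = +(559/129).
Reduce top mod 129: now compute (43/129).
Reciprocity: 43 ≡ 3 and 129 ≡ 1 (mod 4), so (43/129) = +(129/43).
Reduce top mod 43: now compute (0/43).
Top reduces to 0: gcd > 1, so the symbol is 0.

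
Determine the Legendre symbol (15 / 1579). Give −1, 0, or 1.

-1

Reciprocity: 15 ≡ 3 and 1579 ≡ 3 (mod 4), so (15/1579) = −(1579/15).
Reduce top mod 15: now compute (4/15).
Pull out 2^2: since 15 ≡ 7 (mod 8), (2/15) = +1, so (2/15)^2 = +1.
Reached (1/15) = 1. Collecting the sign flips along the way, the symbol is -1.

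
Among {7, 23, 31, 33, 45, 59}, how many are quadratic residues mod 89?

1

(7/89) = -1 → non-residue.
(23/89) = -1 → non-residue.
(31/89) = -1 → non-residue.
(33/89) = -1 → non-residue.
(45/89) = +1 → QR.
(59/89) = -1 → non-residue.
Total quadratic residues among the 6: 1.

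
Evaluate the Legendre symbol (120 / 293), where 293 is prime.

Pull out 2^3: since 293 ≡ 5 (mod 8), (2/293) = -1, so (2/293)^3 = -1.
Reciprocity: 15 ≡ 3 and 293 ≡ 1 (mod 4), so (15/293) = +(293/15).
Reduce top mod 15: now compute (8/15).
Pull out 2^3: since 15 ≡ 7 (mod 8), (2/15) = +1, so (2/15)^3 = +1.
Reached (1/15) = 1. Collecting the sign flips along the way, the symbol is -1.

-1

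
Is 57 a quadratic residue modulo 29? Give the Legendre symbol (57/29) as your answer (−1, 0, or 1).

1

Euler's criterion: (57/29) ≡ 28^14 (mod 29).
28^2 ≡ 1 (mod 29)
28^4 ≡ 1 (mod 29)
28^8 ≡ 1 (mod 29)
28^14 = 28^(8+4+2) ≡ 1 (mod 29).
Result is 1, so (57/29) = 1.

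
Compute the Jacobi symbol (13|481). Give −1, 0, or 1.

0

Reciprocity: 13 ≡ 1 and 481 ≡ 1 (mod 4), so (13/481) = +(481/13).
Reduce top mod 13: now compute (0/13).
Top reduces to 0: gcd > 1, so the symbol is 0.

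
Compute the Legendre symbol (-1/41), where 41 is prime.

Euler's criterion: (-1/41) ≡ 40^20 (mod 41).
40^2 ≡ 1 (mod 41)
40^4 ≡ 1 (mod 41)
40^8 ≡ 1 (mod 41)
40^16 ≡ 1 (mod 41)
40^20 = 40^(16+4) ≡ 1 (mod 41).
Result is 1, so (-1/41) = 1.

1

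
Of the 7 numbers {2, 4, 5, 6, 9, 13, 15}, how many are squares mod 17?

(2/17) = +1 → QR.
(4/17) = +1 → QR.
(5/17) = -1 → non-residue.
(6/17) = -1 → non-residue.
(9/17) = +1 → QR.
(13/17) = +1 → QR.
(15/17) = +1 → QR.
Total quadratic residues among the 7: 5.

5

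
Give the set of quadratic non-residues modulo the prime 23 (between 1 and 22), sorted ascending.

Square k = 1,…,11 (k and 23−k give the same square):
1²=1, 2²=4, 3²=9, 4²=16, 5²≡2, 6²≡13, 7²≡3, 8²≡18, 9²≡12, 10²≡8, 11²≡6 (mod 23).
The residues are {1, 2, 3, 4, 6, 8, 9, 12, 13, 16, 18}; the non-residues are the remaining 11 nonzero classes.

5,7,10,11,14,15,17,19,20,21,22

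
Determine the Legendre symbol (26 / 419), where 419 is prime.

-1

Pull out 2: since 419 ≡ 3 (mod 8), (2/419) = -1.
Reciprocity: 13 ≡ 1 and 419 ≡ 3 (mod 4), so (13/419) = +(419/13).
Reduce top mod 13: now compute (3/13).
Reciprocity: 3 ≡ 3 and 13 ≡ 1 (mod 4), so (3/13) = +(13/3).
Reduce top mod 3: now compute (1/3).
Reached (1/3) = 1. Collecting the sign flips along the way, the symbol is -1.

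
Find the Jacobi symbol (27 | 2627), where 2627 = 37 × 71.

1

Reciprocity: 27 ≡ 3 and 2627 ≡ 3 (mod 4), so (27/2627) = −(2627/27).
Reduce top mod 27: now compute (8/27).
Pull out 2^3: since 27 ≡ 3 (mod 8), (2/27) = -1, so (2/27)^3 = -1.
Reached (1/27) = 1. Collecting the sign flips along the way, the symbol is +1.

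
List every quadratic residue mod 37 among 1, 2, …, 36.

1 3 4 7 9 10 11 12 16 21 25 26 27 28 30 33 34 36

Square k = 1,…,18 (k and 37−k give the same square):
1²=1, 2²=4, 3²=9, 4²=16, 5²=25, 6²=36, 7²≡12, 8²≡27, 9²≡7, 10²≡26, 11²≡10, 12²≡33, 13²≡21, 14²≡11, 15²≡3, 16²≡34, 17²≡30, 18²≡28 (mod 37).
So the quadratic residues mod 37 are {1, 3, 4, 7, 9, 10, 11, 12, 16, 21, 25, 26, 27, 28, 30, 33, 34, 36}.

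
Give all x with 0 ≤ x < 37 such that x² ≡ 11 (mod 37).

37 ≡ 1 (mod 4), so we find a root by search.
Trying successive values, 14² = 196 ≡ 11 (mod 37). The other root is 37 − 14 = 23.

14, 23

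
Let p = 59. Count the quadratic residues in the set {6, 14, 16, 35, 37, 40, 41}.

3

(6/59) = -1 → non-residue.
(14/59) = -1 → non-residue.
(16/59) = +1 → QR.
(35/59) = +1 → QR.
(37/59) = -1 → non-residue.
(40/59) = -1 → non-residue.
(41/59) = +1 → QR.
Total quadratic residues among the 7: 3.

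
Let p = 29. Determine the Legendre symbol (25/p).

Euler's criterion: (25/29) ≡ 25^14 (mod 29).
25^2 ≡ 16 (mod 29)
25^4 ≡ 24 (mod 29)
25^8 ≡ 25 (mod 29)
25^14 = 25^(8+4+2) ≡ 1 (mod 29).
Result is 1, so (25/29) = 1.

1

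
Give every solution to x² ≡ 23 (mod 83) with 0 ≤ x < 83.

Since 83 ≡ 3 (mod 4), a square root of 23 is 23^((83+1)/4) = 23^21 mod 83.
Repeated squaring: 23^2≡31, 23^4≡48, 23^8≡63, 23^16≡68 (mod 83).
23^21 = 23^(16+4+1) ≡ 40 (mod 83).
Check: 40² = 1600 ≡ 23 (mod 83). The two roots are 40 and 43.

40, 43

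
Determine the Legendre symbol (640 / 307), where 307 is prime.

1

First reduce: 640 ≡ 26 (mod 307).
Pull out 2: since 307 ≡ 3 (mod 8), (2/307) = -1.
Reciprocity: 13 ≡ 1 and 307 ≡ 3 (mod 4), so (13/307) = +(307/13).
Reduce top mod 13: now compute (8/13).
Pull out 2^3: since 13 ≡ 5 (mod 8), (2/13) = -1, so (2/13)^3 = -1.
Reached (1/13) = 1. Collecting the sign flips along the way, the symbol is +1.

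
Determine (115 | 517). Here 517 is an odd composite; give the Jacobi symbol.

Reciprocity: 115 ≡ 3 and 517 ≡ 1 (mod 4), so (115/517) = +(517/115).
Reduce top mod 115: now compute (57/115).
Reciprocity: 57 ≡ 1 and 115 ≡ 3 (mod 4), so (57/115) = +(115/57).
Reduce top mod 57: now compute (1/57).
Reached (1/57) = 1. Collecting the sign flips along the way, the symbol is +1.

1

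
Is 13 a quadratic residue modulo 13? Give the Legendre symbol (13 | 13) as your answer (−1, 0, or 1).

0

First reduce: 13 ≡ 0 (mod 13).
Top reduces to 0: gcd > 1, so the symbol is 0.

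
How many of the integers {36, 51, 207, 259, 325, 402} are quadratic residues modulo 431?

3

(36/431) = +1 → QR.
(51/431) = -1 → non-residue.
(207/431) = +1 → QR.
(259/431) = +1 → QR.
(325/431) = -1 → non-residue.
(402/431) = -1 → non-residue.
Total quadratic residues among the 6: 3.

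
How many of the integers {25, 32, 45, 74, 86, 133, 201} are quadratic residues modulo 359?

(25/359) = +1 → QR.
(32/359) = +1 → QR.
(45/359) = +1 → QR.
(74/359) = +1 → QR.
(86/359) = -1 → non-residue.
(133/359) = +1 → QR.
(201/359) = -1 → non-residue.
Total quadratic residues among the 7: 5.

5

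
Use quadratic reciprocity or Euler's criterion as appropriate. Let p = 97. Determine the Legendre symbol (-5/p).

First reduce: -5 ≡ 92 (mod 97).
Pull out 2^2: since 97 ≡ 1 (mod 8), (2/97) = +1, so (2/97)^2 = +1.
Reciprocity: 23 ≡ 3 and 97 ≡ 1 (mod 4), so (23/97) = +(97/23).
Reduce top mod 23: now compute (5/23).
Reciprocity: 5 ≡ 1 and 23 ≡ 3 (mod 4), so (5/23) = +(23/5).
Reduce top mod 5: now compute (3/5).
Reciprocity: 3 ≡ 3 and 5 ≡ 1 (mod 4), so (3/5) = +(5/3).
Reduce top mod 3: now compute (2/3).
Pull out 2: since 3 ≡ 3 (mod 8), (2/3) = -1.
Reached (1/3) = 1. Collecting the sign flips along the way, the symbol is -1.

-1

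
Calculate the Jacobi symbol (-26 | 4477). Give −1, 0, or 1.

1

First reduce: -26 ≡ 4451 (mod 4477).
Reciprocity: 4451 ≡ 3 and 4477 ≡ 1 (mod 4), so (4451/4477) = +(4477/4451).
Reduce top mod 4451: now compute (26/4451).
Pull out 2: since 4451 ≡ 3 (mod 8), (2/4451) = -1.
Reciprocity: 13 ≡ 1 and 4451 ≡ 3 (mod 4), so (13/4451) = +(4451/13).
Reduce top mod 13: now compute (5/13).
Reciprocity: 5 ≡ 1 and 13 ≡ 1 (mod 4), so (5/13) = +(13/5).
Reduce top mod 5: now compute (3/5).
Reciprocity: 3 ≡ 3 and 5 ≡ 1 (mod 4), so (3/5) = +(5/3).
Reduce top mod 3: now compute (2/3).
Pull out 2: since 3 ≡ 3 (mod 8), (2/3) = -1.
Reached (1/3) = 1. Collecting the sign flips along the way, the symbol is +1.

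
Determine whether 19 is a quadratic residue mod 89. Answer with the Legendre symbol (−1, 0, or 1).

-1

Euler's criterion: (19/89) ≡ 19^44 (mod 89).
19^2 ≡ 5 (mod 89)
19^4 ≡ 25 (mod 89)
19^8 ≡ 2 (mod 89)
19^16 ≡ 4 (mod 89)
19^32 ≡ 16 (mod 89)
19^44 = 19^(32+8+4) ≡ 88 (mod 89).
Result is 88 ≡ −1, so (19/89) = −1.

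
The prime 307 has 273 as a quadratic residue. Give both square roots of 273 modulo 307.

Since 307 ≡ 3 (mod 4), a square root of 273 is 273^((307+1)/4) = 273^77 mod 307.
Repeated squaring: 273^2≡235, 273^4≡272, 273^8≡304, 273^16≡9, 273^32≡81, 273^64≡114 (mod 307).
273^77 = 273^(64+8+4+1) ≡ 102 (mod 307).
Check: 102² = 10404 ≡ 273 (mod 307). The two roots are 102 and 205.

102, 205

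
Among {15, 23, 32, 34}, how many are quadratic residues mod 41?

2

(15/41) = -1 → non-residue.
(23/41) = +1 → QR.
(32/41) = +1 → QR.
(34/41) = -1 → non-residue.
Total quadratic residues among the 4: 2.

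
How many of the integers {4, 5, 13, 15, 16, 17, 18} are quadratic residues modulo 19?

4

(4/19) = +1 → QR.
(5/19) = +1 → QR.
(13/19) = -1 → non-residue.
(15/19) = -1 → non-residue.
(16/19) = +1 → QR.
(17/19) = +1 → QR.
(18/19) = -1 → non-residue.
Total quadratic residues among the 7: 4.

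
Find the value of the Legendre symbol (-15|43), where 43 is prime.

-1

First reduce: -15 ≡ 28 (mod 43).
Pull out 2^2: since 43 ≡ 3 (mod 8), (2/43) = -1, so (2/43)^2 = +1.
Reciprocity: 7 ≡ 3 and 43 ≡ 3 (mod 4), so (7/43) = −(43/7).
Reduce top mod 7: now compute (1/7).
Reached (1/7) = 1. Collecting the sign flips along the way, the symbol is -1.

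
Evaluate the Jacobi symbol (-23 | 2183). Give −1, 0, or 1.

-1

First reduce: -23 ≡ 2160 (mod 2183).
Pull out 2^4: since 2183 ≡ 7 (mod 8), (2/2183) = +1, so (2/2183)^4 = +1.
Reciprocity: 135 ≡ 3 and 2183 ≡ 3 (mod 4), so (135/2183) = −(2183/135).
Reduce top mod 135: now compute (23/135).
Reciprocity: 23 ≡ 3 and 135 ≡ 3 (mod 4), so (23/135) = −(135/23).
Reduce top mod 23: now compute (20/23).
Pull out 2^2: since 23 ≡ 7 (mod 8), (2/23) = +1, so (2/23)^2 = +1.
Reciprocity: 5 ≡ 1 and 23 ≡ 3 (mod 4), so (5/23) = +(23/5).
Reduce top mod 5: now compute (3/5).
Reciprocity: 3 ≡ 3 and 5 ≡ 1 (mod 4), so (3/5) = +(5/3).
Reduce top mod 3: now compute (2/3).
Pull out 2: since 3 ≡ 3 (mod 8), (2/3) = -1.
Reached (1/3) = 1. Collecting the sign flips along the way, the symbol is -1.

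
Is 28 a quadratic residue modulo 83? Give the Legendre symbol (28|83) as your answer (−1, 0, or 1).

1

Pull out 2^2: since 83 ≡ 3 (mod 8), (2/83) = -1, so (2/83)^2 = +1.
Reciprocity: 7 ≡ 3 and 83 ≡ 3 (mod 4), so (7/83) = −(83/7).
Reduce top mod 7: now compute (6/7).
Pull out 2: since 7 ≡ 7 (mod 8), (2/7) = +1.
Reciprocity: 3 ≡ 3 and 7 ≡ 3 (mod 4), so (3/7) = −(7/3).
Reduce top mod 3: now compute (1/3).
Reached (1/3) = 1. Collecting the sign flips along the way, the symbol is +1.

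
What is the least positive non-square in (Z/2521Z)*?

(2/2521) = +1, so 2 is a residue.
(3/2521) = +1, so 3 is a residue.
(4/2521) = +1, so 4 is a residue.
(5/2521) = +1, so 5 is a residue.
(6/2521) = +1, so 6 is a residue.
(7/2521) = +1, so 7 is a residue.
(8/2521) = +1, so 8 is a residue.
(9/2521) = +1, so 9 is a residue.
(10/2521) = +1, so 10 is a residue.
(11/2521) = −1, so 11 is the smallest positive non-residue mod 2521.

11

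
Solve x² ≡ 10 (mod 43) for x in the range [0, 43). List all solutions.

Since 43 ≡ 3 (mod 4), a square root of 10 is 10^((43+1)/4) = 10^11 mod 43.
Repeated squaring: 10^2≡14, 10^4≡24, 10^8≡17 (mod 43).
10^11 = 10^(8+2+1) ≡ 15 (mod 43).
Check: 15² = 225 ≡ 10 (mod 43). The two roots are 15 and 28.

15, 28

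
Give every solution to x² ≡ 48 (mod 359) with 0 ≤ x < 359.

66, 293

Since 359 ≡ 3 (mod 4), a square root of 48 is 48^((359+1)/4) = 48^90 mod 359.
Repeated squaring: 48^2≡150, 48^4≡242, 48^8≡47, 48^16≡55, 48^32≡153, 48^64≡74 (mod 359).
48^90 = 48^(64+16+8+2) ≡ 66 (mod 359).
Check: 66² = 4356 ≡ 48 (mod 359). The two roots are 66 and 293.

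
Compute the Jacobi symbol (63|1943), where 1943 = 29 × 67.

-1

Reciprocity: 63 ≡ 3 and 1943 ≡ 3 (mod 4), so (63/1943) = −(1943/63).
Reduce top mod 63: now compute (53/63).
Reciprocity: 53 ≡ 1 and 63 ≡ 3 (mod 4), so (53/63) = +(63/53).
Reduce top mod 53: now compute (10/53).
Pull out 2: since 53 ≡ 5 (mod 8), (2/53) = -1.
Reciprocity: 5 ≡ 1 and 53 ≡ 1 (mod 4), so (5/53) = +(53/5).
Reduce top mod 5: now compute (3/5).
Reciprocity: 3 ≡ 3 and 5 ≡ 1 (mod 4), so (3/5) = +(5/3).
Reduce top mod 3: now compute (2/3).
Pull out 2: since 3 ≡ 3 (mod 8), (2/3) = -1.
Reached (1/3) = 1. Collecting the sign flips along the way, the symbol is -1.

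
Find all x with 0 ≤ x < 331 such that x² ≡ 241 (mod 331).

Since 331 ≡ 3 (mod 4), a square root of 241 is 241^((331+1)/4) = 241^83 mod 331.
Repeated squaring: 241^2≡156, 241^4≡173, 241^8≡139, 241^16≡123, 241^32≡234, 241^64≡141 (mod 331).
241^83 = 241^(64+16+2+1) ≡ 127 (mod 331).
Check: 127² = 16129 ≡ 241 (mod 331). The two roots are 127 and 204.

127, 204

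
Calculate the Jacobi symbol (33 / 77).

0

Reciprocity: 33 ≡ 1 and 77 ≡ 1 (mod 4), so (33/77) = +(77/33).
Reduce top mod 33: now compute (11/33).
Reciprocity: 11 ≡ 3 and 33 ≡ 1 (mod 4), so (11/33) = +(33/11).
Reduce top mod 11: now compute (0/11).
Top reduces to 0: gcd > 1, so the symbol is 0.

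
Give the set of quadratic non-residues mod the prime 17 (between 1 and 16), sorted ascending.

3, 5, 6, 7, 10, 11, 12, 14

Square k = 1,…,8 (k and 17−k give the same square):
1²=1, 2²=4, 3²=9, 4²=16, 5²≡8, 6²≡2, 7²≡15, 8²≡13 (mod 17).
The residues are {1, 2, 4, 8, 9, 13, 15, 16}; the non-residues are the remaining 8 nonzero classes.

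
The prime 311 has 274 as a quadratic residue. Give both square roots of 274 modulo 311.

98, 213

Since 311 ≡ 3 (mod 4), a square root of 274 is 274^((311+1)/4) = 274^78 mod 311.
Repeated squaring: 274^2≡125, 274^4≡75, 274^8≡27, 274^16≡107, 274^32≡253, 274^64≡254 (mod 311).
274^78 = 274^(64+8+4+2) ≡ 98 (mod 311).
Check: 98² = 9604 ≡ 274 (mod 311). The two roots are 98 and 213.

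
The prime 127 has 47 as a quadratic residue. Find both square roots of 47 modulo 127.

38, 89

Since 127 ≡ 3 (mod 4), a square root of 47 is 47^((127+1)/4) = 47^32 mod 127.
Repeated squaring: 47^2≡50, 47^4≡87, 47^8≡76, 47^16≡61, 47^32≡38 (mod 127).
47^32 = 47^(32) ≡ 38 (mod 127).
Check: 38² = 1444 ≡ 47 (mod 127). The two roots are 38 and 89.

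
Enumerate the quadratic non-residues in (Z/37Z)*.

Square k = 1,…,18 (k and 37−k give the same square):
1²=1, 2²=4, 3²=9, 4²=16, 5²=25, 6²=36, 7²≡12, 8²≡27, 9²≡7, 10²≡26, 11²≡10, 12²≡33, 13²≡21, 14²≡11, 15²≡3, 16²≡34, 17²≡30, 18²≡28 (mod 37).
The residues are {1, 3, 4, 7, 9, 10, 11, 12, 16, 21, 25, 26, 27, 28, 30, 33, 34, 36}; the non-residues are the remaining 18 nonzero classes.

2,5,6,8,13,14,15,17,18,19,20,22,23,24,29,31,32,35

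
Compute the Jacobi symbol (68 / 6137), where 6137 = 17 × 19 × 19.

0

Pull out 2^2: since 6137 ≡ 1 (mod 8), (2/6137) = +1, so (2/6137)^2 = +1.
Reciprocity: 17 ≡ 1 and 6137 ≡ 1 (mod 4), so (17/6137) = +(6137/17).
Reduce top mod 17: now compute (0/17).
Top reduces to 0: gcd > 1, so the symbol is 0.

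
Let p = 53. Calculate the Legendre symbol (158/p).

1

First reduce: 158 ≡ 52 (mod 53).
Pull out 2^2: since 53 ≡ 5 (mod 8), (2/53) = -1, so (2/53)^2 = +1.
Reciprocity: 13 ≡ 1 and 53 ≡ 1 (mod 4), so (13/53) = +(53/13).
Reduce top mod 13: now compute (1/13).
Reached (1/13) = 1. Collecting the sign flips along the way, the symbol is +1.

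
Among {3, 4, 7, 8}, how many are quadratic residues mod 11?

(3/11) = +1 → QR.
(4/11) = +1 → QR.
(7/11) = -1 → non-residue.
(8/11) = -1 → non-residue.
Total quadratic residues among the 4: 2.

2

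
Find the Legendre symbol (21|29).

Euler's criterion: (21/29) ≡ 21^14 (mod 29).
21^2 ≡ 6 (mod 29)
21^4 ≡ 7 (mod 29)
21^8 ≡ 20 (mod 29)
21^14 = 21^(8+4+2) ≡ 28 (mod 29).
Result is 28 ≡ −1, so (21/29) = −1.

-1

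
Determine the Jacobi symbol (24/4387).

1

Pull out 2^3: since 4387 ≡ 3 (mod 8), (2/4387) = -1, so (2/4387)^3 = -1.
Reciprocity: 3 ≡ 3 and 4387 ≡ 3 (mod 4), so (3/4387) = −(4387/3).
Reduce top mod 3: now compute (1/3).
Reached (1/3) = 1. Collecting the sign flips along the way, the symbol is +1.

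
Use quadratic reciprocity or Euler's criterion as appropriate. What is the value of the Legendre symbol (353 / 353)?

First reduce: 353 ≡ 0 (mod 353).
Top reduces to 0: gcd > 1, so the symbol is 0.

0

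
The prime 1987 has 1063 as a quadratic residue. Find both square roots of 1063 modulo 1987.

Since 1987 ≡ 3 (mod 4), a square root of 1063 is 1063^((1987+1)/4) = 1063^497 mod 1987.
Repeated squaring: 1063^2≡1353, 1063^4≡582, 1063^8≡934, 1063^16≡63, 1063^32≡1982, 1063^64≡25, 1063^128≡625, 1063^256≡1173 (mod 1987).
1063^497 = 1063^(256+128+64+32+16+1) ≡ 1667 (mod 1987).
Check: 1667² = 2778889 ≡ 1063 (mod 1987). The two roots are 320 and 1667.

320, 1667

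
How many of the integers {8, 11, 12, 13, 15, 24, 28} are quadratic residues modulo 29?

3

(8/29) = -1 → non-residue.
(11/29) = -1 → non-residue.
(12/29) = -1 → non-residue.
(13/29) = +1 → QR.
(15/29) = -1 → non-residue.
(24/29) = +1 → QR.
(28/29) = +1 → QR.
Total quadratic residues among the 7: 3.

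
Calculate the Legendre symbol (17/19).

1

Euler's criterion: (17/19) ≡ 17^9 (mod 19).
17^2 ≡ 4 (mod 19)
17^4 ≡ 16 (mod 19)
17^8 ≡ 9 (mod 19)
17^9 = 17^(8+1) ≡ 1 (mod 19).
Result is 1, so (17/19) = 1.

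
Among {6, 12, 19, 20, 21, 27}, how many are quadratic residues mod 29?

2

(6/29) = +1 → QR.
(12/29) = -1 → non-residue.
(19/29) = -1 → non-residue.
(20/29) = +1 → QR.
(21/29) = -1 → non-residue.
(27/29) = -1 → non-residue.
Total quadratic residues among the 6: 2.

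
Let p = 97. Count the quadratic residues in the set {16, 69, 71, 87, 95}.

(16/97) = +1 → QR.
(69/97) = -1 → non-residue.
(71/97) = -1 → non-residue.
(87/97) = -1 → non-residue.
(95/97) = +1 → QR.
Total quadratic residues among the 5: 2.

2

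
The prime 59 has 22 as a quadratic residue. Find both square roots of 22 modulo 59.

9, 50

Since 59 ≡ 3 (mod 4), a square root of 22 is 22^((59+1)/4) = 22^15 mod 59.
Repeated squaring: 22^2≡12, 22^4≡26, 22^8≡27 (mod 59).
22^15 = 22^(8+4+2+1) ≡ 9 (mod 59).
Check: 9² = 81 ≡ 22 (mod 59). The two roots are 9 and 50.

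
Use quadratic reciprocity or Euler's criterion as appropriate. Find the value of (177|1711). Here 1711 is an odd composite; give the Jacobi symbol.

0

Reciprocity: 177 ≡ 1 and 1711 ≡ 3 (mod 4), so (177/1711) = +(1711/177).
Reduce top mod 177: now compute (118/177).
Pull out 2: since 177 ≡ 1 (mod 8), (2/177) = +1.
Reciprocity: 59 ≡ 3 and 177 ≡ 1 (mod 4), so (59/177) = +(177/59).
Reduce top mod 59: now compute (0/59).
Top reduces to 0: gcd > 1, so the symbol is 0.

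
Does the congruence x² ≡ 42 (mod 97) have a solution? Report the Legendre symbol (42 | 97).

Euler's criterion: (42/97) ≡ 42^48 (mod 97).
42^2 ≡ 18 (mod 97)
42^4 ≡ 33 (mod 97)
42^8 ≡ 22 (mod 97)
42^16 ≡ 96 (mod 97)
42^32 ≡ 1 (mod 97)
42^48 = 42^(32+16) ≡ 96 (mod 97).
Result is 96 ≡ −1, so (42/97) = −1.

-1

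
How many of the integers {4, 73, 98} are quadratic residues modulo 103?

2

(4/103) = +1 → QR.
(73/103) = -1 → non-residue.
(98/103) = +1 → QR.
Total quadratic residues among the 3: 2.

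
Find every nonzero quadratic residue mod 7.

1 2 4

Square k = 1,…,3 (k and 7−k give the same square):
1²=1, 2²=4, 3²≡2 (mod 7).
So the quadratic residues mod 7 are {1, 2, 4}.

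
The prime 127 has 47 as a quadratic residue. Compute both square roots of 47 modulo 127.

38, 89

Since 127 ≡ 3 (mod 4), a square root of 47 is 47^((127+1)/4) = 47^32 mod 127.
Repeated squaring: 47^2≡50, 47^4≡87, 47^8≡76, 47^16≡61, 47^32≡38 (mod 127).
47^32 = 47^(32) ≡ 38 (mod 127).
Check: 38² = 1444 ≡ 47 (mod 127). The two roots are 38 and 89.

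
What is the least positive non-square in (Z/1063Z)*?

(2/1063) = +1, so 2 is a residue.
(3/1063) = −1, so 3 is the smallest positive non-residue mod 1063.

3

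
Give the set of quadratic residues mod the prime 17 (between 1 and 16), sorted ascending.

Square k = 1,…,8 (k and 17−k give the same square):
1²=1, 2²=4, 3²=9, 4²=16, 5²≡8, 6²≡2, 7²≡15, 8²≡13 (mod 17).
So the quadratic residues mod 17 are {1, 2, 4, 8, 9, 13, 15, 16}.

1,2,4,8,9,13,15,16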